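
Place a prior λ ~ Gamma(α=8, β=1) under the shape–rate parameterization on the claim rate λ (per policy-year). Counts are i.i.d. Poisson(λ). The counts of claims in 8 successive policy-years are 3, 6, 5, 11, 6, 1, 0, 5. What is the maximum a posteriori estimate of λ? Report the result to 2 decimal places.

Σxᵢ = 3+6+5+11+6+1+0+5 = 37, with n = 8.
Posterior ∝ λ^7e^(−1λ) · λ^37e^(−8λ) = λ^44e^(−9λ), i.e. Gamma(shape=45, rate=9).
The mode of a Gamma(a, b) with a ≥ 1 (shape–rate) is (a−1)/b = 44/9 ≈ 4.89.

λ̂_MAP = 4.89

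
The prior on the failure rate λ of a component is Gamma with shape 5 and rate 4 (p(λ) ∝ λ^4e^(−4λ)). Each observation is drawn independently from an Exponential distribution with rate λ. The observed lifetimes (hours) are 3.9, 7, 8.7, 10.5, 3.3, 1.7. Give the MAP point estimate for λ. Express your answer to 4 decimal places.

λ̂_MAP = 0.2558

The Exponential(rate=λ) likelihood is ∝ λ^n e^(−λΣtᵢ). Here n = 6 and Σtᵢ = 3.9 + 7 + 8.7 + 10.5 + 3.3 + 1.7 = 35.1.
Posterior ∝ λ^4e^(−4λ) · λ^6e^(−35.1λ) = λ^10e^(−39.1λ), i.e. Gamma(11, 39.1).
Mode = (a−1)/b = 10/39.1 ≈ 0.2558.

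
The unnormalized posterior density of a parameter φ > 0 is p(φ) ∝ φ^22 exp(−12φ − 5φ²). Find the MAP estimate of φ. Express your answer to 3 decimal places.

ℓ'(φ) = 22/φ − 12 − 10φ. Setting this to zero and multiplying by φ: 10φ² + 12φ − 22 = 0.
φ = (−12 + √(12² + 4·10·22)) / (2·10) = (−12 + √1024) / 20 = (−12 + 32)/20 = 1.
ℓ''(φ) = −22/φ² − 10 < 0, confirming a maximum.

φ̂_MAP = 1.000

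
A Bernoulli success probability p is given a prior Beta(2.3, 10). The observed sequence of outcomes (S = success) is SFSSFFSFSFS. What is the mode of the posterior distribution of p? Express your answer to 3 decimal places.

p̂_MAP = 0.343

Prior: Beta(2.3, 10).
Data: 6 successes in 11 trials (from the sequence). The binomial likelihood contributes p^6(1−p)^5, so the posterior is Beta(2.3+6, 10+5) = Beta(8.3, 15).
For Beta(a, b) with a, b > 1 the mode is (a−1)/(a+b−2) = 7.3/21.3 ≈ 0.343.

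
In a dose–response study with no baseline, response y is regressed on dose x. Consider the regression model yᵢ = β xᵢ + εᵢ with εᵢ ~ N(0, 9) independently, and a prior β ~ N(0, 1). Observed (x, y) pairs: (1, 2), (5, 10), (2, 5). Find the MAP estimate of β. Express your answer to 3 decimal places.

β̂_MAP = 1.590

log p(β | y) = −Σ(yᵢ − βxᵢ)²/(2·9) − β²/(2·1) + const.
Setting the derivative to zero: Σxᵢ(yᵢ − βxᵢ)/9 − β/1 = 0, so β = Σxᵢyᵢ / (Σxᵢ² + σ²/τ²).
Σxᵢyᵢ = 1·2 + 5·10 + 2·5 = 62; Σxᵢ² = 30; σ²/τ² = 9.
β̂_MAP = 62 / (30 + 9) = 62/39 ≈ 1.590.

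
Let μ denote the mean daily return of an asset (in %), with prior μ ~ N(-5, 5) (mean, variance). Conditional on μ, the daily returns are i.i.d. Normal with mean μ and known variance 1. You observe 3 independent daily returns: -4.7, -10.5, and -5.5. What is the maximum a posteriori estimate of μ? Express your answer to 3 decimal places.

n = 3; x̄ = ((-4.7) + (-10.5) + (-5.5))/3 = -20.7/3 = -6.9.
For a Normal prior and Normal likelihood with known variance, the posterior is Normal; its mode equals its mean, the precision-weighted average.
Prior precision 1/σ₀² = 1/5 = 0.2; data precision n/σ² = 3/1 = 3.
μ̂ = (0.2·(-5) + 3·(-6.9)) / (0.2 + 3) = (-21.7)/3.2 = -6.78125 ≈ -6.781.

μ̂_MAP = -6.781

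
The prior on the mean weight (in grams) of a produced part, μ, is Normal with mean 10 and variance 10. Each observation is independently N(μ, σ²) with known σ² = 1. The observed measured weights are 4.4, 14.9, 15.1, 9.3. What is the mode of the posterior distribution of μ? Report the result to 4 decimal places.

μ̂_MAP = 10.9024

n = 4; x̄ = (4.4 + 14.9 + 15.1 + 9.3)/4 = 43.7/4 = 10.925.
For a Normal prior and Normal likelihood with known variance, the posterior is Normal; its mode equals its mean, the precision-weighted average.
Prior precision 1/σ₀² = 1/10 = 0.1; data precision n/σ² = 4/1 = 4.
μ̂ = (0.1·10 + 4·10.925) / (0.1 + 4) = 44.7/4.1 = 447/41 ≈ 10.9024.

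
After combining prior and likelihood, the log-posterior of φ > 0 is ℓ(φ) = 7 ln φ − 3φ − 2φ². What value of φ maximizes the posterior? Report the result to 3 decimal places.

φ̂_MAP = 1.000

ℓ'(φ) = 7/φ − 3 − 4φ. Setting this to zero and multiplying by φ: 4φ² + 3φ − 7 = 0.
φ = (−3 + √(3² + 4·4·7)) / (2·4) = (−3 + √121) / 8 = (−3 + 11)/8 = 1.
ℓ''(φ) = −7/φ² − 4 < 0, confirming a maximum.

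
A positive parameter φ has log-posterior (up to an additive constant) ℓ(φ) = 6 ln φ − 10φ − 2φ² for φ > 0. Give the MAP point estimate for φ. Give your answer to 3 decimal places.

ℓ'(φ) = 6/φ − 10 − 4φ. Setting this to zero and multiplying by φ: 4φ² + 10φ − 6 = 0.
φ = (−10 + √(10² + 4·4·6)) / (2·4) = (−10 + √196) / 8 = (−10 + 14)/8 = 1/2.
ℓ''(φ) = −6/φ² − 4 < 0, confirming a maximum.

φ̂_MAP = 0.500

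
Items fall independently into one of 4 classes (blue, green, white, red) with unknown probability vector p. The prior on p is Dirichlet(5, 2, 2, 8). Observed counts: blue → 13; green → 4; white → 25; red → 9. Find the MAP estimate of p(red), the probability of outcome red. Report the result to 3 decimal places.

The posterior is Dirichlet(αᵢ + nᵢ) = Dirichlet(18, 6, 27, 17).
For a Dirichlet(a₁,…,a_K) with all aᵢ > 1, the mode has j-th component (aⱼ − 1)/(Σaᵢ − K).
Here Σaᵢ = 68 and K = 4, so p(red) = (17 − 1)/(68 − 4) = 16/64 ≈ 0.250.

MAP estimate of p(red) = 0.250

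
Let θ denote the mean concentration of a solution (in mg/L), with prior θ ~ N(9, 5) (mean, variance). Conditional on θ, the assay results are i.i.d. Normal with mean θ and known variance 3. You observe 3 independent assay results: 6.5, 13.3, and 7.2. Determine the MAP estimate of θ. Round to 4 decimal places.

θ̂_MAP = 9.0000

n = 3; x̄ = (6.5 + 13.3 + 7.2)/3 = 27/3 = 9.
For a Normal prior and Normal likelihood with known variance, the posterior is Normal; its mode equals its mean, the precision-weighted average.
Prior precision 1/σ₀² = 1/5 = 0.2; data precision n/σ² = 3/3 = 1.
θ̂ = (0.2·9 + 1·9) / (0.2 + 1) = 10.8/1.2 = 9.0000.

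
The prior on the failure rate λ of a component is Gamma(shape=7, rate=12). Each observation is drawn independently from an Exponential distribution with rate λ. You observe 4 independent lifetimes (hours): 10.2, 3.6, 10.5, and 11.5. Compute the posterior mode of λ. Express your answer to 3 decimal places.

λ̂_MAP = 0.209

The Exponential(rate=λ) likelihood is ∝ λ^n e^(−λΣtᵢ). Here n = 4 and Σtᵢ = 10.2 + 3.6 + 10.5 + 11.5 = 35.8.
Posterior ∝ λ^6e^(−12λ) · λ^4e^(−35.8λ) = λ^10e^(−47.8λ), i.e. Gamma(11, 47.8).
Mode = (a−1)/b = 10/47.8 ≈ 0.209.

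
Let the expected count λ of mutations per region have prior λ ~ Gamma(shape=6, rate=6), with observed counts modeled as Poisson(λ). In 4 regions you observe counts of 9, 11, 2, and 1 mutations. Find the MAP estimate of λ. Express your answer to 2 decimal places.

Σxᵢ = 9+11+2+1 = 23, with n = 4.
Posterior ∝ λ^5e^(−6λ) · λ^23e^(−4λ) = λ^28e^(−10λ), i.e. Gamma(shape=29, rate=10).
The mode of a Gamma(a, b) with a ≥ 1 (shape–rate) is (a−1)/b = 28/10 ≈ 2.80.

λ̂_MAP = 2.80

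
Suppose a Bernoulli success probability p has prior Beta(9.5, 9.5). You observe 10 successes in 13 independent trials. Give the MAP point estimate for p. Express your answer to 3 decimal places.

p̂_MAP = 0.617

Prior: Beta(9.5, 9.5).
Data: 10 successes in 13 trials. The binomial likelihood contributes p^10(1−p)^3, so the posterior is Beta(9.5+10, 9.5+3) = Beta(19.5, 12.5).
For Beta(a, b) with a, b > 1 the mode is (a−1)/(a+b−2) = 18.5/30 ≈ 0.617.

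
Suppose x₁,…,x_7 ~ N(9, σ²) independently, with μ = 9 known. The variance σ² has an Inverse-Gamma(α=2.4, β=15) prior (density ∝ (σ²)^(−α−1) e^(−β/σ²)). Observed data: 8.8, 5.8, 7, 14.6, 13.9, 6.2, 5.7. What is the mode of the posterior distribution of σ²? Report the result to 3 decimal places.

Sum of squared deviations about the known mean: SS = (8.8−9)² + (5.8−9)² + (7−9)² + (14.6−9)² + (13.9−9)² + (6.2−9)² + (5.7−9)² = 88.38.
The Normal likelihood contributes (σ²)^(−n/2) exp(−SS/(2σ²)), so the posterior is Inverse-Gamma(α + n/2, β + SS/2) = Inverse-Gamma(5.9, 59.19).
The mode of Inverse-Gamma(a, b) is b/(a+1) = 59.19/6.9 ≈ 8.578.

σ̂²_MAP = 8.578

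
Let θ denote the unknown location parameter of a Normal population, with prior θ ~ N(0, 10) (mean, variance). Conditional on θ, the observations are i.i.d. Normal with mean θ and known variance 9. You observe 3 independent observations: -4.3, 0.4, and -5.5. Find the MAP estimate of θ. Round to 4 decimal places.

n = 3; x̄ = ((-4.3) + 0.4 + (-5.5))/3 = -9.4/3 = -47/15 ≈ -3.1333.
For a Normal prior and Normal likelihood with known variance, the posterior is Normal; its mode equals its mean, the precision-weighted average.
Prior precision 1/σ₀² = 1/10 = 0.1; data precision n/σ² = 3/9 = 1/3.
θ̂ = (0.1·0 + (1/3)·(-47/15)) / (0.1 + 1/3) = (-47/45)/(13/30) = -94/39 ≈ -2.4103.

θ̂_MAP = -2.4103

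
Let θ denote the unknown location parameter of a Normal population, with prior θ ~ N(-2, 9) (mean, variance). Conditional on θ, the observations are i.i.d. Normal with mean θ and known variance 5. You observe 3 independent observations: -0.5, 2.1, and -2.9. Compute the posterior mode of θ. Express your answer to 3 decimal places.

θ̂_MAP = -0.678

n = 3; x̄ = ((-0.5) + 2.1 + (-2.9))/3 = -1.3/3 = -13/30 ≈ -0.4333.
For a Normal prior and Normal likelihood with known variance, the posterior is Normal; its mode equals its mean, the precision-weighted average.
Prior precision 1/σ₀² = 1/9; data precision n/σ² = 3/5 = 0.6.
θ̂ = ((1/9)·(-2) + 0.6·(-13/30)) / (1/9 + 0.6) = (-217/450)/(32/45) = -0.678125 ≈ -0.678.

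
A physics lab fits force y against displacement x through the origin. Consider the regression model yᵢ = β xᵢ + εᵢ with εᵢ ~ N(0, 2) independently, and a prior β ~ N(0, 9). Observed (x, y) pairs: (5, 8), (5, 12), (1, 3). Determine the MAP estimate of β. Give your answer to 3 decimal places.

β̂_MAP = 2.011

log p(β | y) = −Σ(yᵢ − βxᵢ)²/(2·2) − β²/(2·9) + const.
Setting the derivative to zero: Σxᵢ(yᵢ − βxᵢ)/2 − β/9 = 0, so β = Σxᵢyᵢ / (Σxᵢ² + σ²/τ²).
Σxᵢyᵢ = 5·8 + 5·12 + 1·3 = 103; Σxᵢ² = 51; σ²/τ² = 2/9.
β̂_MAP = 103 / (51 + 2/9) = 103/(461/9) = 927/461 ≈ 2.011.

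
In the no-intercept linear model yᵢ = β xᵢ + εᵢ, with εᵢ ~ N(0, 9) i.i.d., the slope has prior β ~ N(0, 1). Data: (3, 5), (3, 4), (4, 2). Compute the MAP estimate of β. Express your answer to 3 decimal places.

log p(β | y) = −Σ(yᵢ − βxᵢ)²/(2·9) − β²/(2·1) + const.
Setting the derivative to zero: Σxᵢ(yᵢ − βxᵢ)/9 − β/1 = 0, so β = Σxᵢyᵢ / (Σxᵢ² + σ²/τ²).
Σxᵢyᵢ = 3·5 + 3·4 + 4·2 = 35; Σxᵢ² = 34; σ²/τ² = 9.
β̂_MAP = 35 / (34 + 9) = 35/43 ≈ 0.814.

β̂_MAP = 0.814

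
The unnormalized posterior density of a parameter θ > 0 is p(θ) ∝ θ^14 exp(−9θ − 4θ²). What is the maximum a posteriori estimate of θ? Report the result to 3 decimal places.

θ̂_MAP = 0.875

ℓ'(θ) = 14/θ − 9 − 8θ. Setting this to zero and multiplying by θ: 8θ² + 9θ − 14 = 0.
θ = (−9 + √(9² + 4·8·14)) / (2·8) = (−9 + √529) / 16 = (−9 + 23)/16 = 7/8.
ℓ''(θ) = −14/θ² − 8 < 0, confirming a maximum.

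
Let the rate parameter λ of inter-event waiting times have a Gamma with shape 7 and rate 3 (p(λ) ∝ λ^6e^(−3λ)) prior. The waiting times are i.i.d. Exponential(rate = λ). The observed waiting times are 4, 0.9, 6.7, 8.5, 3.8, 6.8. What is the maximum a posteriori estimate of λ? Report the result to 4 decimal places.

The Exponential(rate=λ) likelihood is ∝ λ^n e^(−λΣtᵢ). Here n = 6 and Σtᵢ = 4 + 0.9 + 6.7 + 8.5 + 3.8 + 6.8 = 30.7.
Posterior ∝ λ^6e^(−3λ) · λ^6e^(−30.7λ) = λ^12e^(−33.7λ), i.e. Gamma(13, 33.7).
Mode = (a−1)/b = 12/33.7 ≈ 0.3561.

λ̂_MAP = 0.3561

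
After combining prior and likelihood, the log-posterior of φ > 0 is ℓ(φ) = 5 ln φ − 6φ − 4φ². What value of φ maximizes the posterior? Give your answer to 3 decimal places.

φ̂_MAP = 0.500

ℓ'(φ) = 5/φ − 6 − 8φ. Setting this to zero and multiplying by φ: 8φ² + 6φ − 5 = 0.
φ = (−6 + √(6² + 4·8·5)) / (2·8) = (−6 + √196) / 16 = (−6 + 14)/16 = 1/2.
ℓ''(φ) = −5/φ² − 8 < 0, confirming a maximum.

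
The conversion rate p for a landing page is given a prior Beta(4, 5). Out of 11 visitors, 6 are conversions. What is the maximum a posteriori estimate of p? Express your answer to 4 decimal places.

Prior: Beta(4, 5).
Data: 6 successes in 11 trials. The binomial likelihood contributes p^6(1−p)^5, so the posterior is Beta(4+6, 5+5) = Beta(10, 10).
For Beta(a, b) with a, b > 1 the mode is (a−1)/(a+b−2) = 9/18 ≈ 0.5000.

p̂_MAP = 0.5000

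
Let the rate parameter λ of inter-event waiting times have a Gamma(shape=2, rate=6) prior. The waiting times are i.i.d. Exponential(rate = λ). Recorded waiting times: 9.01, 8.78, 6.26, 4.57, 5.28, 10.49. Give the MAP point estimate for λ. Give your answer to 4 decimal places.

The Exponential(rate=λ) likelihood is ∝ λ^n e^(−λΣtᵢ). Here n = 6 and Σtᵢ = 9.01 + 8.78 + 6.26 + 4.57 + 5.28 + 10.49 = 44.39.
Posterior ∝ λe^(−6λ) · λ^6e^(−44.39λ) = λ^7e^(−50.39λ), i.e. Gamma(8, 50.39).
Mode = (a−1)/b = 7/50.39 ≈ 0.1389.

λ̂_MAP = 0.1389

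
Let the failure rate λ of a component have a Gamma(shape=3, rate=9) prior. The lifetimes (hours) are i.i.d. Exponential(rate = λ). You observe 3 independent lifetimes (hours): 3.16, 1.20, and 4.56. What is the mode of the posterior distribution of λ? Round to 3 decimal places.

λ̂_MAP = 0.279

The Exponential(rate=λ) likelihood is ∝ λ^n e^(−λΣtᵢ). Here n = 3 and Σtᵢ = 3.16 + 1.20 + 4.56 = 8.92.
Posterior ∝ λ^2e^(−9λ) · λ^3e^(−8.92λ) = λ^5e^(−17.92λ), i.e. Gamma(6, 17.92).
Mode = (a−1)/b = 5/17.92 ≈ 0.279.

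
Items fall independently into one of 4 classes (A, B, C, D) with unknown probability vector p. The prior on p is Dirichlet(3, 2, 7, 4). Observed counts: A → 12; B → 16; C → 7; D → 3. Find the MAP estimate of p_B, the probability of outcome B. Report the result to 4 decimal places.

MAP estimate of p_B = 0.3400

The posterior is Dirichlet(αᵢ + nᵢ) = Dirichlet(15, 18, 14, 7).
For a Dirichlet(a₁,…,a_K) with all aᵢ > 1, the mode has j-th component (aⱼ − 1)/(Σaᵢ − K).
Here Σaᵢ = 54 and K = 4, so p_B = (18 − 1)/(54 − 4) = 17/50 ≈ 0.3400.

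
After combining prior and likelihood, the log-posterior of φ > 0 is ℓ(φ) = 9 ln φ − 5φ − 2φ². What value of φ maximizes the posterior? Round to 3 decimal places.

ℓ'(φ) = 9/φ − 5 − 4φ. Setting this to zero and multiplying by φ: 4φ² + 5φ − 9 = 0.
φ = (−5 + √(5² + 4·4·9)) / (2·4) = (−5 + √169) / 8 = (−5 + 13)/8 = 1.
ℓ''(φ) = −9/φ² − 4 < 0, confirming a maximum.

φ̂_MAP = 1.000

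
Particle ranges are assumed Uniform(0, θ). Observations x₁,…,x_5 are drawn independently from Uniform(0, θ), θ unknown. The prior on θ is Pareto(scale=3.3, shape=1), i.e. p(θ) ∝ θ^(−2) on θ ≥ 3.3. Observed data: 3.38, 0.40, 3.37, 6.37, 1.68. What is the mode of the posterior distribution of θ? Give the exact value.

The Uniform(0, θ) likelihood is θ^(−n) for θ ≥ max(xᵢ), zero otherwise. Here max(xᵢ) = 6.37.
Posterior ∝ θ^(−2) · θ^(−5) = θ^(−7) on θ ≥ max(3.3, 6.37) = 6.37.
This density is strictly decreasing in θ, so the posterior mode lies at the lower boundary of the support.

θ̂_MAP = 6.37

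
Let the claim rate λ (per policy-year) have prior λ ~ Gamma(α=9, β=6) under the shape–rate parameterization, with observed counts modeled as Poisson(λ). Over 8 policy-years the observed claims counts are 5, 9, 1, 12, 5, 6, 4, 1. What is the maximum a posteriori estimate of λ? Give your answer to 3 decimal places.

Σxᵢ = 5+9+1+12+5+6+4+1 = 43, with n = 8.
Posterior ∝ λ^8e^(−6λ) · λ^43e^(−8λ) = λ^51e^(−14λ), i.e. Gamma(shape=52, rate=14).
The mode of a Gamma(a, b) with a ≥ 1 (shape–rate) is (a−1)/b = 51/14 ≈ 3.643.

λ̂_MAP = 3.643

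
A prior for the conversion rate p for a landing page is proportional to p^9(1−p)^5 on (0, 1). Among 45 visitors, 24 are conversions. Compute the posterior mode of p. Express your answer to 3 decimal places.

The prior density ∝ p^9(1−p)^5 is the kernel of Beta(10, 6).
Data: 24 successes in 45 trials. The binomial likelihood contributes p^24(1−p)^21, so the posterior is Beta(10+24, 6+21) = Beta(34, 27).
For Beta(a, b) with a, b > 1 the mode is (a−1)/(a+b−2) = 33/59 ≈ 0.559.

p̂_MAP = 0.559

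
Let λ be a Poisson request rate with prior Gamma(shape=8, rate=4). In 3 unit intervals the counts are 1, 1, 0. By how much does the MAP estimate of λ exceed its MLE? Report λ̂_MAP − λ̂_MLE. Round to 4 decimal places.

Σxᵢ = 2. Posterior is Gamma(10, 7); MAP = (10−1)/7 = 9/7 ≈ 1.28571.
MLE = x̄ = 2/3 ≈ 0.66667.
Difference = 9/7 − 2/3 = 13/21 ≈ 0.6190.

MAP − MLE = 0.6190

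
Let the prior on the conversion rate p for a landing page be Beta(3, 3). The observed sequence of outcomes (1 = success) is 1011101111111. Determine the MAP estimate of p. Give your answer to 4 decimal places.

p̂_MAP = 0.7647

Prior: Beta(3, 3).
Data: 11 successes in 13 trials (from the sequence). The binomial likelihood contributes p^11(1−p)^2, so the posterior is Beta(3+11, 3+2) = Beta(14, 5).
For Beta(a, b) with a, b > 1 the mode is (a−1)/(a+b−2) = 13/17 ≈ 0.7647.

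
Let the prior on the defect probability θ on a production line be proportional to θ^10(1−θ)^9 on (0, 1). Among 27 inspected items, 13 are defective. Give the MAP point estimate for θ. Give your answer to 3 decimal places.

The prior density ∝ θ^10(1−θ)^9 is the kernel of Beta(11, 10).
Data: 13 successes in 27 trials. The binomial likelihood contributes θ^13(1−θ)^14, so the posterior is Beta(11+13, 10+14) = Beta(24, 24).
For Beta(a, b) with a, b > 1 the mode is (a−1)/(a+b−2) = 23/46 ≈ 0.500.

θ̂_MAP = 0.500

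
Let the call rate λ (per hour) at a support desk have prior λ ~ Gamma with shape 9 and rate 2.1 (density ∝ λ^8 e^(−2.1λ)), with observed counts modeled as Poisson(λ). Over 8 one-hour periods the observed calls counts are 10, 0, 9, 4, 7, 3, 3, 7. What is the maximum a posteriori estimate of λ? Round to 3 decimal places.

λ̂_MAP = 5.050

Σxᵢ = 10+0+9+4+7+3+3+7 = 43, with n = 8.
Posterior ∝ λ^8e^(−2.1λ) · λ^43e^(−8λ) = λ^51e^(−10.1λ), i.e. Gamma(shape=52, rate=10.1).
The mode of a Gamma(a, b) with a ≥ 1 (shape–rate) is (a−1)/b = 51/10.1 ≈ 5.050.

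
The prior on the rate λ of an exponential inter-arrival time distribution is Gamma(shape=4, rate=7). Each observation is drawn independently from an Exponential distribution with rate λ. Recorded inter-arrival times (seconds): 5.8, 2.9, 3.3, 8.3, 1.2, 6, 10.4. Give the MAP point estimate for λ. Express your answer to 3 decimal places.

λ̂_MAP = 0.223

The Exponential(rate=λ) likelihood is ∝ λ^n e^(−λΣtᵢ). Here n = 7 and Σtᵢ = 5.8 + 2.9 + 3.3 + 8.3 + 1.2 + 6 + 10.4 = 37.9.
Posterior ∝ λ^3e^(−7λ) · λ^7e^(−37.9λ) = λ^10e^(−44.9λ), i.e. Gamma(11, 44.9).
Mode = (a−1)/b = 10/44.9 ≈ 0.223.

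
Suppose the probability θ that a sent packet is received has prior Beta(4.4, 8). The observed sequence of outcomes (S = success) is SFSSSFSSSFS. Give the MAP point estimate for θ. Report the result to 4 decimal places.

θ̂_MAP = 0.5327

Prior: Beta(4.4, 8).
Data: 8 successes in 11 trials (from the sequence). The binomial likelihood contributes θ^8(1−θ)^3, so the posterior is Beta(4.4+8, 8+3) = Beta(12.4, 11).
For Beta(a, b) with a, b > 1 the mode is (a−1)/(a+b−2) = 11.4/21.4 ≈ 0.5327.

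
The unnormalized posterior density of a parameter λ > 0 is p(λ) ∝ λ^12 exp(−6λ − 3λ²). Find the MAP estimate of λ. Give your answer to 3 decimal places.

ℓ'(λ) = 12/λ − 6 − 6λ. Setting this to zero and multiplying by λ: 6λ² + 6λ − 12 = 0.
λ = (−6 + √(6² + 4·6·12)) / (2·6) = (−6 + √324) / 12 = (−6 + 18)/12 = 1.
ℓ''(λ) = −12/λ² − 6 < 0, confirming a maximum.

λ̂_MAP = 1.000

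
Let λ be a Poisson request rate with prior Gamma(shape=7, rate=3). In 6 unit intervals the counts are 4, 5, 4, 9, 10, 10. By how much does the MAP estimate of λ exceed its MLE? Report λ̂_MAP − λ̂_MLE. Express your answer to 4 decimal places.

Σxᵢ = 42. Posterior is Gamma(49, 9); MAP = (49−1)/9 = 48/9 ≈ 5.33333.
MLE = x̄ = 42/6 ≈ 7.00000.
Difference = 48/9 − 42/6 = -5/3 ≈ -1.6667.

MAP − MLE = -1.6667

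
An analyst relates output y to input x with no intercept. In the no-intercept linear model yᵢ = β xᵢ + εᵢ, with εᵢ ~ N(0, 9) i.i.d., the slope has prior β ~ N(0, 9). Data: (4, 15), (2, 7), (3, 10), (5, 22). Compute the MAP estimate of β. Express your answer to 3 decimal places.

β̂_MAP = 3.891

log p(β | y) = −Σ(yᵢ − βxᵢ)²/(2·9) − β²/(2·9) + const.
Setting the derivative to zero: Σxᵢ(yᵢ − βxᵢ)/9 − β/9 = 0, so β = Σxᵢyᵢ / (Σxᵢ² + σ²/τ²).
Σxᵢyᵢ = 4·15 + 2·7 + 3·10 + 5·22 = 214; Σxᵢ² = 54; σ²/τ² = 1.
β̂_MAP = 214 / (54 + 1) = 214/55 ≈ 3.891.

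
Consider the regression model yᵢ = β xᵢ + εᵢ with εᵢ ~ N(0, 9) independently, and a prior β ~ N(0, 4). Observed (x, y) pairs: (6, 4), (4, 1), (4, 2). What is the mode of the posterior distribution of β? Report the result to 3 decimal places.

β̂_MAP = 0.512

log p(β | y) = −Σ(yᵢ − βxᵢ)²/(2·9) − β²/(2·4) + const.
Setting the derivative to zero: Σxᵢ(yᵢ − βxᵢ)/9 − β/4 = 0, so β = Σxᵢyᵢ / (Σxᵢ² + σ²/τ²).
Σxᵢyᵢ = 6·4 + 4·1 + 4·2 = 36; Σxᵢ² = 68; σ²/τ² = 2.25.
β̂_MAP = 36 / (68 + 2.25) = 36/70.25 ≈ 0.512.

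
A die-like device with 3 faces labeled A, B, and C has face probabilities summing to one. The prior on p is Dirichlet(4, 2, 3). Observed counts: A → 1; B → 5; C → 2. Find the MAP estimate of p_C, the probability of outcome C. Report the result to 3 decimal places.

The posterior is Dirichlet(αᵢ + nᵢ) = Dirichlet(5, 7, 5).
For a Dirichlet(a₁,…,a_K) with all aᵢ > 1, the mode has j-th component (aⱼ − 1)/(Σaᵢ − K).
Here Σaᵢ = 17 and K = 3, so p_C = (5 − 1)/(17 − 3) = 4/14 ≈ 0.286.

MAP estimate of p_C = 0.286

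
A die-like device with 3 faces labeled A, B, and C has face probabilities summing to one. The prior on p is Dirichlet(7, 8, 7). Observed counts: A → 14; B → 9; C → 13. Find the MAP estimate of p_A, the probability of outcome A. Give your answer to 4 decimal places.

MAP estimate of p_A = 0.3636

The posterior is Dirichlet(αᵢ + nᵢ) = Dirichlet(21, 17, 20).
For a Dirichlet(a₁,…,a_K) with all aᵢ > 1, the mode has j-th component (aⱼ − 1)/(Σaᵢ − K).
Here Σaᵢ = 58 and K = 3, so p_A = (21 − 1)/(58 − 3) = 20/55 ≈ 0.3636.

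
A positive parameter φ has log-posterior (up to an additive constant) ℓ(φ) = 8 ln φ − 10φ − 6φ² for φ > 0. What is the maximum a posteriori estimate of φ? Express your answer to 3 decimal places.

φ̂_MAP = 0.500

ℓ'(φ) = 8/φ − 10 − 12φ. Setting this to zero and multiplying by φ: 12φ² + 10φ − 8 = 0.
φ = (−10 + √(10² + 4·12·8)) / (2·12) = (−10 + √484) / 24 = (−10 + 22)/24 = 1/2.
ℓ''(φ) = −8/φ² − 12 < 0, confirming a maximum.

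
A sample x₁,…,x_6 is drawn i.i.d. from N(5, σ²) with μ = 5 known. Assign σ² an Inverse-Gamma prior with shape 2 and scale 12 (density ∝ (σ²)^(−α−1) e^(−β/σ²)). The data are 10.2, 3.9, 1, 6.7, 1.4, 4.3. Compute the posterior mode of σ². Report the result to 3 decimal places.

Sum of squared deviations about the known mean: SS = (10.2−5)² + (3.9−5)² + (1−5)² + (6.7−5)² + (1.4−5)² + (4.3−5)² = 60.59.
The Normal likelihood contributes (σ²)^(−n/2) exp(−SS/(2σ²)), so the posterior is Inverse-Gamma(α + n/2, β + SS/2) = Inverse-Gamma(5, 42.295).
The mode of Inverse-Gamma(a, b) is b/(a+1) = 42.295/6 ≈ 7.049.

σ̂²_MAP = 7.049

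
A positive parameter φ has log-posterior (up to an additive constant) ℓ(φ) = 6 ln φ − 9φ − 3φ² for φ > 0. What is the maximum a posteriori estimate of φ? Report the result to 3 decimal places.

ℓ'(φ) = 6/φ − 9 − 6φ. Setting this to zero and multiplying by φ: 6φ² + 9φ − 6 = 0.
φ = (−9 + √(9² + 4·6·6)) / (2·6) = (−9 + √225) / 12 = (−9 + 15)/12 = 1/2.
ℓ''(φ) = −6/φ² − 6 < 0, confirming a maximum.

φ̂_MAP = 0.500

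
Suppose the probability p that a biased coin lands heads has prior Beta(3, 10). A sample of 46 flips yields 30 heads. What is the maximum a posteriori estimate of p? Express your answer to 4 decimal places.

p̂_MAP = 0.5614

Prior: Beta(3, 10).
Data: 30 successes in 46 trials. The binomial likelihood contributes p^30(1−p)^16, so the posterior is Beta(3+30, 10+16) = Beta(33, 26).
For Beta(a, b) with a, b > 1 the mode is (a−1)/(a+b−2) = 32/57 ≈ 0.5614.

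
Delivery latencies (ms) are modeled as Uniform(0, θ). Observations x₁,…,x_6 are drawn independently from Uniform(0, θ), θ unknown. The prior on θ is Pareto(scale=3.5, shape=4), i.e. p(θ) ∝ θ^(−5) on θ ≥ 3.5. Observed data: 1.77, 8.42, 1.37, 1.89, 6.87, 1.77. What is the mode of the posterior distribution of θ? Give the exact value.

The Uniform(0, θ) likelihood is θ^(−n) for θ ≥ max(xᵢ), zero otherwise. Here max(xᵢ) = 8.42.
Posterior ∝ θ^(−5) · θ^(−6) = θ^(−11) on θ ≥ max(3.5, 8.42) = 8.42.
This density is strictly decreasing in θ, so the posterior mode lies at the lower boundary of the support.

θ̂_MAP = 8.42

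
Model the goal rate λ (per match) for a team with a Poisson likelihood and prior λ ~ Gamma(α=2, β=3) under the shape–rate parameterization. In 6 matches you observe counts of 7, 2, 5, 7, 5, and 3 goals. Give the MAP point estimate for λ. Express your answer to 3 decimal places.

λ̂_MAP = 3.333

Σxᵢ = 7+2+5+7+5+3 = 29, with n = 6.
Posterior ∝ λe^(−3λ) · λ^29e^(−6λ) = λ^30e^(−9λ), i.e. Gamma(shape=31, rate=9).
The mode of a Gamma(a, b) with a ≥ 1 (shape–rate) is (a−1)/b = 30/9 ≈ 3.333.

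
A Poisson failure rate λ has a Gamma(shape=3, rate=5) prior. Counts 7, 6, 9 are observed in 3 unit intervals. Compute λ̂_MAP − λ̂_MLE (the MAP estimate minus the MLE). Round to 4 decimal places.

MAP − MLE = -4.3333

Σxᵢ = 22. Posterior is Gamma(25, 8); MAP = (25−1)/8 = 24/8 ≈ 3.00000.
MLE = x̄ = 22/3 ≈ 7.33333.
Difference = 24/8 − 22/3 = -13/3 ≈ -4.3333.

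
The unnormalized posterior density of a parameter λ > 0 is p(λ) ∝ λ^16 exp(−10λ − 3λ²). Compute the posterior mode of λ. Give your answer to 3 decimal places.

λ̂_MAP = 1.000

ℓ'(λ) = 16/λ − 10 − 6λ. Setting this to zero and multiplying by λ: 6λ² + 10λ − 16 = 0.
λ = (−10 + √(10² + 4·6·16)) / (2·6) = (−10 + √484) / 12 = (−10 + 22)/12 = 1.
ℓ''(λ) = −16/λ² − 6 < 0, confirming a maximum.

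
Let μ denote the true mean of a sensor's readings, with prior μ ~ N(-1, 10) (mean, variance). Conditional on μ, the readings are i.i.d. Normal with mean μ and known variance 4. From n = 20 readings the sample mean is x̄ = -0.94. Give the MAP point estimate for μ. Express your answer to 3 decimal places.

μ̂_MAP = -0.941

n = 20, x̄ = -0.94.
For a Normal prior and Normal likelihood with known variance, the posterior is Normal; its mode equals its mean, the precision-weighted average.
Prior precision 1/σ₀² = 1/10 = 0.1; data precision n/σ² = 20/4 = 5.
μ̂ = (0.1·(-1) + 5·(-0.94)) / (0.1 + 5) = (-4.8)/5.1 = -16/17 ≈ -0.941.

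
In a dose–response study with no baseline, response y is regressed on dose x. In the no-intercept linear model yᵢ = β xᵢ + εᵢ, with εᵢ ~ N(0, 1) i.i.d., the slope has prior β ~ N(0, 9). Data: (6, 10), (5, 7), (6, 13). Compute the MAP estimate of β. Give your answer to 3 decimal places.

β̂_MAP = 1.781

log p(β | y) = −Σ(yᵢ − βxᵢ)²/(2·1) − β²/(2·9) + const.
Setting the derivative to zero: Σxᵢ(yᵢ − βxᵢ)/1 − β/9 = 0, so β = Σxᵢyᵢ / (Σxᵢ² + σ²/τ²).
Σxᵢyᵢ = 6·10 + 5·7 + 6·13 = 173; Σxᵢ² = 97; σ²/τ² = 1/9.
β̂_MAP = 173 / (97 + 1/9) = 173/(874/9) = 1557/874 ≈ 1.781.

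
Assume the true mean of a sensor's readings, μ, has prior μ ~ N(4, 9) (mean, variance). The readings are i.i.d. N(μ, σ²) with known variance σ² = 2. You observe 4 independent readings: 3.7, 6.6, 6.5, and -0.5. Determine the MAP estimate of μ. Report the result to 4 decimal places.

n = 4; x̄ = (3.7 + 6.6 + 6.5 + (-0.5))/4 = 16.3/4 = 4.075.
For a Normal prior and Normal likelihood with known variance, the posterior is Normal; its mode equals its mean, the precision-weighted average.
Prior precision 1/σ₀² = 1/9; data precision n/σ² = 4/2 = 2.
μ̂ = ((1/9)·4 + 2·4.075) / (1/9 + 2) = (1547/180)/(19/9) = 1547/380 ≈ 4.0711.

μ̂_MAP = 4.0711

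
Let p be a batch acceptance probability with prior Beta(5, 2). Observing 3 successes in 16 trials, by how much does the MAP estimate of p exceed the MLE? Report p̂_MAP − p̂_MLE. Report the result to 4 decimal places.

MAP − MLE = 0.1458

Posterior is Beta(8, 15); MAP = (8−1)/(23−2) = 7/21 ≈ 0.33333.
MLE ignores the prior: p̂_MLE = k/n = 3/16 ≈ 0.18750.
Difference = 7/21 − 3/16 = 7/48 ≈ 0.1458.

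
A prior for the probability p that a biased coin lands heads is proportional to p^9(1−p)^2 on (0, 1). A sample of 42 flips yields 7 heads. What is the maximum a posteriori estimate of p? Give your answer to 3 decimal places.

The prior density ∝ p^9(1−p)^2 is the kernel of Beta(10, 3).
Data: 7 successes in 42 trials. The binomial likelihood contributes p^7(1−p)^35, so the posterior is Beta(10+7, 3+35) = Beta(17, 38).
For Beta(a, b) with a, b > 1 the mode is (a−1)/(a+b−2) = 16/53 ≈ 0.302.

p̂_MAP = 0.302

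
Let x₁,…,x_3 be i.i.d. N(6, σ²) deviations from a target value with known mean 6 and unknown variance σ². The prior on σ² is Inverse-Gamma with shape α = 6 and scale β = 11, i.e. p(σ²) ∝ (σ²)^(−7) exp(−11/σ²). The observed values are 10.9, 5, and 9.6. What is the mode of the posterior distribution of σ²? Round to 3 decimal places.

Sum of squared deviations about the known mean: SS = (10.9−6)² + (5−6)² + (9.6−6)² = 37.97.
The Normal likelihood contributes (σ²)^(−n/2) exp(−SS/(2σ²)), so the posterior is Inverse-Gamma(α + n/2, β + SS/2) = Inverse-Gamma(7.5, 29.985).
The mode of Inverse-Gamma(a, b) is b/(a+1) = 29.985/8.5 ≈ 3.528.

σ̂²_MAP = 3.528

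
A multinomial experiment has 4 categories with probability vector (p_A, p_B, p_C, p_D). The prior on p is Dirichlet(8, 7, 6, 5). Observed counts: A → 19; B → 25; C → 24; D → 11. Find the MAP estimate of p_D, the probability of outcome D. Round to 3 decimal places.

MAP estimate of p_D = 0.149

The posterior is Dirichlet(αᵢ + nᵢ) = Dirichlet(27, 32, 30, 16).
For a Dirichlet(a₁,…,a_K) with all aᵢ > 1, the mode has j-th component (aⱼ − 1)/(Σaᵢ − K).
Here Σaᵢ = 105 and K = 4, so p_D = (16 − 1)/(105 − 4) = 15/101 ≈ 0.149.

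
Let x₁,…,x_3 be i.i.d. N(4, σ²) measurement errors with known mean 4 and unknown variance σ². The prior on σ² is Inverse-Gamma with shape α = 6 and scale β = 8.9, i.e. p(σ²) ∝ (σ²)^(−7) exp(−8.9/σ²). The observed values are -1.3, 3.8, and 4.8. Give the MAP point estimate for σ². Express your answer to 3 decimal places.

σ̂²_MAP = 2.739

Sum of squared deviations about the known mean: SS = (-1.3−4)² + (3.8−4)² + (4.8−4)² = 28.77.
The Normal likelihood contributes (σ²)^(−n/2) exp(−SS/(2σ²)), so the posterior is Inverse-Gamma(α + n/2, β + SS/2) = Inverse-Gamma(7.5, 23.285).
The mode of Inverse-Gamma(a, b) is b/(a+1) = 23.285/8.5 ≈ 2.739.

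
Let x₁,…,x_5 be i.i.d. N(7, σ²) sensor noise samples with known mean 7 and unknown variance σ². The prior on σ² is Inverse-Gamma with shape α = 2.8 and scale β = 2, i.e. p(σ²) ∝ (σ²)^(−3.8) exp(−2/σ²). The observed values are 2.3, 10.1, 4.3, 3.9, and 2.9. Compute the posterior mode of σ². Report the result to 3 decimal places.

σ̂²_MAP = 5.509

Sum of squared deviations about the known mean: SS = (2.3−7)² + (10.1−7)² + (4.3−7)² + (3.9−7)² + (2.9−7)² = 65.41.
The Normal likelihood contributes (σ²)^(−n/2) exp(−SS/(2σ²)), so the posterior is Inverse-Gamma(α + n/2, β + SS/2) = Inverse-Gamma(5.3, 34.705).
The mode of Inverse-Gamma(a, b) is b/(a+1) = 34.705/6.3 ≈ 5.509.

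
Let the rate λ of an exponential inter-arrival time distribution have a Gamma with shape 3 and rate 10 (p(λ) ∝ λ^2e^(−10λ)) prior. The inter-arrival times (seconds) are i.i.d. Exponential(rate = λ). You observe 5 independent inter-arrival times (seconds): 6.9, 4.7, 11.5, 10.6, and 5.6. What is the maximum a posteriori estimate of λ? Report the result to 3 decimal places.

The Exponential(rate=λ) likelihood is ∝ λ^n e^(−λΣtᵢ). Here n = 5 and Σtᵢ = 6.9 + 4.7 + 11.5 + 10.6 + 5.6 = 39.3.
Posterior ∝ λ^2e^(−10λ) · λ^5e^(−39.3λ) = λ^7e^(−49.3λ), i.e. Gamma(8, 49.3).
Mode = (a−1)/b = 7/49.3 ≈ 0.142.

λ̂_MAP = 0.142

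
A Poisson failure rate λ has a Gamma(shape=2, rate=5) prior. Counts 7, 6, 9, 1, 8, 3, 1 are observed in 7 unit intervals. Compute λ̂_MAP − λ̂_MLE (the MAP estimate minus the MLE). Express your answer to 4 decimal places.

MAP − MLE = -2.0000

Σxᵢ = 35. Posterior is Gamma(37, 12); MAP = (37−1)/12 = 36/12 ≈ 3.00000.
MLE = x̄ = 35/7 ≈ 5.00000.
Difference = 36/12 − 35/7 = -2 ≈ -2.0000.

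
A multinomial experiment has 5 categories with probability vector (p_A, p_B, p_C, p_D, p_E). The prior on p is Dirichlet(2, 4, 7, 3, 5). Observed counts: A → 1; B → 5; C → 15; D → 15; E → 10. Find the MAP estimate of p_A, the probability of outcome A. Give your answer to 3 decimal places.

The posterior is Dirichlet(αᵢ + nᵢ) = Dirichlet(3, 9, 22, 18, 15).
For a Dirichlet(a₁,…,a_K) with all aᵢ > 1, the mode has j-th component (aⱼ − 1)/(Σaᵢ − K).
Here Σaᵢ = 67 and K = 5, so p_A = (3 − 1)/(67 − 5) = 2/62 ≈ 0.032.

MAP estimate of p_A = 0.032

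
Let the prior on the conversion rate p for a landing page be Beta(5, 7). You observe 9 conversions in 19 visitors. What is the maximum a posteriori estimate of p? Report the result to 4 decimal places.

Prior: Beta(5, 7).
Data: 9 successes in 19 trials. The binomial likelihood contributes p^9(1−p)^10, so the posterior is Beta(5+9, 7+10) = Beta(14, 17).
For Beta(a, b) with a, b > 1 the mode is (a−1)/(a+b−2) = 13/29 ≈ 0.4483.

p̂_MAP = 0.4483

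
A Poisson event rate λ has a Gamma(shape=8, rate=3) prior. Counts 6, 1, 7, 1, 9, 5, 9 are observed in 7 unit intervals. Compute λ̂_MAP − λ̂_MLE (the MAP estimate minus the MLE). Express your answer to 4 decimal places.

Σxᵢ = 38. Posterior is Gamma(46, 10); MAP = (46−1)/10 = 45/10 ≈ 4.50000.
MLE = x̄ = 38/7 ≈ 5.42857.
Difference = 45/10 − 38/7 = -13/14 ≈ -0.9286.

MAP − MLE = -0.9286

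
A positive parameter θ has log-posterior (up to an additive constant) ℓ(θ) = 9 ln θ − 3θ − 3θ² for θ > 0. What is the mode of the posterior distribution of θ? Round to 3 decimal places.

ℓ'(θ) = 9/θ − 3 − 6θ. Setting this to zero and multiplying by θ: 6θ² + 3θ − 9 = 0.
θ = (−3 + √(3² + 4·6·9)) / (2·6) = (−3 + √225) / 12 = (−3 + 15)/12 = 1.
ℓ''(θ) = −9/θ² − 6 < 0, confirming a maximum.

θ̂_MAP = 1.000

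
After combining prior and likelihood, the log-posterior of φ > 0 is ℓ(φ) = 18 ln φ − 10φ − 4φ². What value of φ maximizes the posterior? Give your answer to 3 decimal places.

ℓ'(φ) = 18/φ − 10 − 8φ. Setting this to zero and multiplying by φ: 8φ² + 10φ − 18 = 0.
φ = (−10 + √(10² + 4·8·18)) / (2·8) = (−10 + √676) / 16 = (−10 + 26)/16 = 1.
ℓ''(φ) = −18/φ² − 8 < 0, confirming a maximum.

φ̂_MAP = 1.000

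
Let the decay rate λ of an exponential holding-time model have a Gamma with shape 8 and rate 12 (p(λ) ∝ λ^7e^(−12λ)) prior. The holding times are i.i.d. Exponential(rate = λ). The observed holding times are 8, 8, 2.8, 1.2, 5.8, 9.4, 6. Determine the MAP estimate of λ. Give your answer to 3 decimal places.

λ̂_MAP = 0.263

The Exponential(rate=λ) likelihood is ∝ λ^n e^(−λΣtᵢ). Here n = 7 and Σtᵢ = 8 + 8 + 2.8 + 1.2 + 5.8 + 9.4 + 6 = 41.2.
Posterior ∝ λ^7e^(−12λ) · λ^7e^(−41.2λ) = λ^14e^(−53.2λ), i.e. Gamma(15, 53.2).
Mode = (a−1)/b = 14/53.2 ≈ 0.263.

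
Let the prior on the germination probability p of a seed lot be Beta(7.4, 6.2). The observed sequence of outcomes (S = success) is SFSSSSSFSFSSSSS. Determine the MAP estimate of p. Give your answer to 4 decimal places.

p̂_MAP = 0.6917

Prior: Beta(7.4, 6.2).
Data: 12 successes in 15 trials (from the sequence). The binomial likelihood contributes p^12(1−p)^3, so the posterior is Beta(7.4+12, 6.2+3) = Beta(19.4, 9.2).
For Beta(a, b) with a, b > 1 the mode is (a−1)/(a+b−2) = 18.4/26.6 ≈ 0.6917.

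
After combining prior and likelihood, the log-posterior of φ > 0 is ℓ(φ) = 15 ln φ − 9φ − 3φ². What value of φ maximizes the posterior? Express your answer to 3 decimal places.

φ̂_MAP = 1.000

ℓ'(φ) = 15/φ − 9 − 6φ. Setting this to zero and multiplying by φ: 6φ² + 9φ − 15 = 0.
φ = (−9 + √(9² + 4·6·15)) / (2·6) = (−9 + √441) / 12 = (−9 + 21)/12 = 1.
ℓ''(φ) = −15/φ² − 6 < 0, confirming a maximum.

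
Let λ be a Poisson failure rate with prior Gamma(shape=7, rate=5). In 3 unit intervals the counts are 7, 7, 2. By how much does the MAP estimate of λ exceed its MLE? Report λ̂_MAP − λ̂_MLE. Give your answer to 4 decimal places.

MAP − MLE = -2.5833

Σxᵢ = 16. Posterior is Gamma(23, 8); MAP = (23−1)/8 = 22/8 ≈ 2.75000.
MLE = x̄ = 16/3 ≈ 5.33333.
Difference = 22/8 − 16/3 = -31/12 ≈ -2.5833.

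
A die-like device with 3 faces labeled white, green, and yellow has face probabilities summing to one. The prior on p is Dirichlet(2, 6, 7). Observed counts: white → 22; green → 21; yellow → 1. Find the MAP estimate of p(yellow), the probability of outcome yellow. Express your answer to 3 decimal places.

MAP estimate of p(yellow) = 0.125

The posterior is Dirichlet(αᵢ + nᵢ) = Dirichlet(24, 27, 8).
For a Dirichlet(a₁,…,a_K) with all aᵢ > 1, the mode has j-th component (aⱼ − 1)/(Σaᵢ − K).
Here Σaᵢ = 59 and K = 3, so p(yellow) = (8 − 1)/(59 − 3) = 7/56 ≈ 0.125.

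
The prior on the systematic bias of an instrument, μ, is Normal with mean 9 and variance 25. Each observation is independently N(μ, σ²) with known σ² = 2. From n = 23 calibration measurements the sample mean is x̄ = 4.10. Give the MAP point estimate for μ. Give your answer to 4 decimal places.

n = 23, x̄ = 4.10.
For a Normal prior and Normal likelihood with known variance, the posterior is Normal; its mode equals its mean, the precision-weighted average.
Prior precision 1/σ₀² = 1/25 = 0.04; data precision n/σ² = 23/2 = 11.5.
μ̂ = (0.04·9 + 11.5·4.1) / (0.04 + 11.5) = 47.51/11.54 = 4751/1154 ≈ 4.1170.

μ̂_MAP = 4.1170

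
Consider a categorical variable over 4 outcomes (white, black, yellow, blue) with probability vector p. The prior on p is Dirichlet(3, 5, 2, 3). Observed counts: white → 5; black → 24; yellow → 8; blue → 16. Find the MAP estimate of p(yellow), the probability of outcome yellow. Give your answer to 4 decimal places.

The posterior is Dirichlet(αᵢ + nᵢ) = Dirichlet(8, 29, 10, 19).
For a Dirichlet(a₁,…,a_K) with all aᵢ > 1, the mode has j-th component (aⱼ − 1)/(Σaᵢ − K).
Here Σaᵢ = 66 and K = 4, so p(yellow) = (10 − 1)/(66 − 4) = 9/62 ≈ 0.1452.

MAP estimate of p(yellow) = 0.1452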